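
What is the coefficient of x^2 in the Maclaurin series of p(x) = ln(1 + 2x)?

-2

[x^0] = 0;  [x^1] = 2;  [x^2] = -2.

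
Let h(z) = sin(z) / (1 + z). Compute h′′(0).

-2

Write out both Maclaurin series and multiply, keeping only the needed powers.
The coefficient of z^2 in the expansion is -1, so h′′(0) = 2! * (-1) = -2.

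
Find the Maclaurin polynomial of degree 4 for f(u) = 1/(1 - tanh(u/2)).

Substitute the inner expansion into the outer series and collect powers.

u^4/48 + u^3/12 + u^2/4 + u/2 + 1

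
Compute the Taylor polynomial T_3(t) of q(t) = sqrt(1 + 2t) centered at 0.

[t^0] = 1;  [t^1] = 1;  [t^2] = -1/2;  [t^3] = 1/2.

t^3/2 - t^2/2 + t + 1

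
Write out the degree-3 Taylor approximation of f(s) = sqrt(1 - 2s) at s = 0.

[s^0] = 1;  [s^1] = -1;  [s^2] = -1/2;  [s^3] = -1/2.

-s^3/2 - s^2/2 - s + 1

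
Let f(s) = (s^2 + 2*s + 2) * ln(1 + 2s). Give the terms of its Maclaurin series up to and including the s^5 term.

Multiply each power in the prefactor through the base expansion.
f(0) = 0
f′(0) = 4
f′′(0) = 0
f′′′(0) = 20
f^(4)(0) = -112
f^(5)(0) = 896

112*s^5/15 - 14*s^4/3 + 10*s^3/3 + 4*s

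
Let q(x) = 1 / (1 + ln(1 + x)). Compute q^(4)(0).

88

Use the geometric series for the reciprocal, then substitute.
The coefficient of x^4 in the expansion is 11/3, so q^(4)(0) = 4! * (11/3) = 88.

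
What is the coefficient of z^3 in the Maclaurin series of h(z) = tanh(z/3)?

-1/81

[z^0] = 0;  [z^1] = 1/3;  [z^2] = 0;  [z^3] = -1/81.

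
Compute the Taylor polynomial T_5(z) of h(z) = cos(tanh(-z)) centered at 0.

3*z^4/8 - z^2/2 + 1

Substitute the inner expansion into the outer series and collect powers.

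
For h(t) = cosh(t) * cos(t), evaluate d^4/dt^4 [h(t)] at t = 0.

Take the Cauchy product of the two expansions.
From the series, [t^4] h = -1/6; multiply by 4! = 24 to get -4.

-4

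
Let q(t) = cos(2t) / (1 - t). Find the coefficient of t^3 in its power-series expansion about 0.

-1

Expand 1/(denominator) as a geometric series and multiply by the numerator's series.
q(0) = 1
q′(0) = 1
q′′(0) = -2
q′′′(0) = -6
Dividing each by k! gives the coefficients c_0, ..., c_3.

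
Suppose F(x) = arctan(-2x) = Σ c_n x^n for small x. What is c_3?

Apply the Taylor formula c_k = f^(k)(a)/k!.
F(0) = 0
F′(0) = -2
F′′(0) = 0
F′′′(0) = 16
Then c_k = F^(k)(0)/k! gives each Taylor coefficient.

8/3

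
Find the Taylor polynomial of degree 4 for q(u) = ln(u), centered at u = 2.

-(u - 2)^4/64 + (u - 2)^3/24 - (u - 2)^2/8 + (u - 2)/2 + ln(2)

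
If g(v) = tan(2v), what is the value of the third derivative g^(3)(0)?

16

From the series, [v^3] g = 8/3; multiply by 3! = 6 to get 16.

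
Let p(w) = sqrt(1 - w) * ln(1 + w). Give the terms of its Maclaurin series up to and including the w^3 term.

Write out both Maclaurin series and multiply, keeping only the needed powers.

11*w^3/24 - w^2 + w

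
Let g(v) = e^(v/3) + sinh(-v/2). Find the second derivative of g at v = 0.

1/9

Add the two expansions coefficient-wise.
From the series, [v^2] g = 1/18; multiply by 2! = 2 to get 1/9.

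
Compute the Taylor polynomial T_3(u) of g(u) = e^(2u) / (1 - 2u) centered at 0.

Take the Cauchy product of the two expansions.
g(0) = 1
g′(0) = 4
g′′(0) = 20
g′′′(0) = 128

64*u^3/3 + 10*u^2 + 4*u + 1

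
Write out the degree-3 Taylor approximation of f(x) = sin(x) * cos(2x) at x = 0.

Expand each factor separately, then convolve coefficients.

-13*x^3/6 + x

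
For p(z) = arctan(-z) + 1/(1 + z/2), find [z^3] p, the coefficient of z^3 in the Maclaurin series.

Expand each term separately and add.

5/24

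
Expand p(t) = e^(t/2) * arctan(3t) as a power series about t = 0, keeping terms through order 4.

-71*t^4/16 - 69*t^3/8 + 3*t^2/2 + 3*t

Take the Cauchy product of the two expansions.
p(0) = 0
p′(0) = 3
p′′(0) = 3
p′′′(0) = -207/4
p^(4)(0) = -213/2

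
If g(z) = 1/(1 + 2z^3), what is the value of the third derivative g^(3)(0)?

From the series, [z^3] g = -2; multiply by 3! = 6 to get -12.

-12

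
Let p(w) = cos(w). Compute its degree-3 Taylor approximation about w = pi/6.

p(pi/6) = sqrt(3)/2
p′(pi/6) = -1/2
p′′(pi/6) = -sqrt(3)/2
p′′′(pi/6) = 1/2
The Taylor polynomial is Σ p^(k)(pi/6)/k! · (w - pi/6)^k.

(w - pi/6)^3/12 - sqrt(3)*(w - pi/6)^2/4 - (w - pi/6)/2 + sqrt(3)/2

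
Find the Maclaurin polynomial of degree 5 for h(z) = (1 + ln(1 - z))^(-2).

Let u equal the inner series; expand the outer function in u and truncate.
h(0) = 1
h′(0) = 2
h′′(0) = 8
h′′′(0) = 46
h^(4)(0) = 342
h^(5)(0) = 3108
The Taylor polynomial is Σ h^(k)(0)/k! · z^k.

259*z^5/10 + 57*z^4/4 + 23*z^3/3 + 4*z^2 + 2*z + 1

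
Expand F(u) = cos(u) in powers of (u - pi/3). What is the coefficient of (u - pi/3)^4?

Use the known series and substitute for the argument.
F(pi/3) = 1/2
F′(pi/3) = -sqrt(3)/2
F′′(pi/3) = -1/2
F′′′(pi/3) = sqrt(3)/2
F^(4)(pi/3) = 1/2

1/48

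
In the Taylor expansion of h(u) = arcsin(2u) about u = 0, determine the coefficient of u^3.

4/3

h(0) = 0
h′(0) = 2
h′′(0) = 0
h′′′(0) = 8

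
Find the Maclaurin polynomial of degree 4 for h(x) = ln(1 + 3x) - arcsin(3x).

-81*x^4/4 + 9*x^3/2 - 9*x^2/2

Combine the two series term by term.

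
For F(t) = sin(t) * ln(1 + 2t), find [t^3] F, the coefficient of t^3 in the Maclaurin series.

-2

Write out both Maclaurin series and multiply, keeping only the needed powers.
F(0) = 0
F′(0) = 0
F′′(0) = 4
F′′′(0) = -12
Dividing each by k! gives the coefficients c_0, ..., c_3.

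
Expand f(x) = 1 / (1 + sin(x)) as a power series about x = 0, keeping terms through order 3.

Expand as Σ (-1)^k u^k with u equal to the inner function's series.

-5*x^3/6 + x^2 - x + 1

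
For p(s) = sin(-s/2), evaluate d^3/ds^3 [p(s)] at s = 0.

1/8

The coefficient of s^3 in the expansion is 1/48, so p′′′(0) = 3! * (1/48) = 1/8.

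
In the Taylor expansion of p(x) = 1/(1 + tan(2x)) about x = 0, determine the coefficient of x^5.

Let u equal the inner series; expand the outer function in u and truncate.
p(0) = 1
p′(0) = -2
p′′(0) = 8
p′′′(0) = -64
p^(4)(0) = 640
p^(5)(0) = -8192
The Taylor polynomial is Σ p^(k)(0)/k! · x^k.

-1024/15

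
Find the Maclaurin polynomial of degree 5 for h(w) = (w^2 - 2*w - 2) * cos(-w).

Multiply each power in the prefactor through the base expansion.
[w^0] = -2;  [w^1] = -2;  [w^2] = 2;  [w^3] = 1;  [w^4] = -7/12;  [w^5] = -1/12.

-w^5/12 - 7*w^4/12 + w^3 + 2*w^2 - 2*w - 2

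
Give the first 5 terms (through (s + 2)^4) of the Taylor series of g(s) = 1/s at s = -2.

-(s + 2)^4/32 - (s + 2)^3/16 - (s + 2)^2/8 - (s + 2)/4 - 1/2

Use the known series and substitute for the argument.
g(-2) = -1/2
g′(-2) = -1/4
g′′(-2) = -1/4
g′′′(-2) = -3/8
g^(4)(-2) = -3/4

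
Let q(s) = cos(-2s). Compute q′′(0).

The coefficient of s^2 in the expansion is -2, so q′′(0) = 2! * (-2) = -4.

-4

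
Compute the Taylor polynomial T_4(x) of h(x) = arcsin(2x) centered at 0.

Compute the successive derivatives at the expansion point and divide by k!.
[x^0] = 0;  [x^1] = 2;  [x^2] = 0;  [x^3] = 4/3;  [x^4] = 0.

4*x^3/3 + 2*x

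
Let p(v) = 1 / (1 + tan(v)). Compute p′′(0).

2

Write 1/(1+u) = 1 - u + u^2 - u^3 + ... and substitute the series for u.
The coefficient of v^2 in the expansion is 1, so p′′(0) = 2! * (1) = 2.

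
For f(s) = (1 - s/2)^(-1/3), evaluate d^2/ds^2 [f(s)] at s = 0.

Compute the successive derivatives at the expansion point and divide by k!.
The coefficient of s^2 in the expansion is 1/18, so f′′(0) = 2! * (1/18) = 1/9.

1/9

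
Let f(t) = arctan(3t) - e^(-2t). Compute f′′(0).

Expand each term separately and add.
The coefficient of t^2 in the expansion is -2, so f′′(0) = 2! * (-2) = -4.

-4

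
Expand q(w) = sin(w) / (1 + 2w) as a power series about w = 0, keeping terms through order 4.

-23*w^4/3 + 23*w^3/6 - 2*w^2 + w

Multiply the two series term by term and collect like powers.
q(0) = 0
q′(0) = 1
q′′(0) = -4
q′′′(0) = 23
q^(4)(0) = -184
Dividing each by k! gives the coefficients c_0, ..., c_4.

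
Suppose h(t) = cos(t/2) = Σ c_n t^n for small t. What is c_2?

[t^0] = 1;  [t^1] = 0;  [t^2] = -1/8.

-1/8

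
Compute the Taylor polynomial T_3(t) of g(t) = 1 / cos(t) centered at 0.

t^2/2 + 1

Invert the denominator's series and multiply.
g(0) = 1
g′(0) = 0
g′′(0) = 1
g′′′(0) = 0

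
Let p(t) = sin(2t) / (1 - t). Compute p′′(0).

Take the Cauchy product of the two expansions.
The coefficient of t^2 in the expansion is 2, so p′′(0) = 2! * (2) = 4.

4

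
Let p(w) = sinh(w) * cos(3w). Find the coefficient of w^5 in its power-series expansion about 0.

Write out both Maclaurin series and multiply, keeping only the needed powers.
[w^0] = 0;  [w^1] = 1;  [w^2] = 0;  [w^3] = -13/3;  [w^4] = 0;  [w^5] = 79/30.
So c_5 = p^(5)(0)/5! = 79/30.

79/30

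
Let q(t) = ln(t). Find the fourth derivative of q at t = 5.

Apply the Taylor formula c_k = f^(k)(a)/k!.
The coefficient of (t - 5)^4 in the expansion is -1/2500, so q^(4)(5) = 4! * (-1/2500) = -6/625.

-6/625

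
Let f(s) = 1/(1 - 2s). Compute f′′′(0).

Differentiate repeatedly and evaluate at the center.
The coefficient of s^3 in the expansion is 8, so f′′′(0) = 3! * (8) = 48.

48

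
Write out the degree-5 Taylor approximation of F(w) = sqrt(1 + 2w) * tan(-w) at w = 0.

79*w^5/120 - 5*w^4/6 + w^3/6 - w^2 - w

Expand each factor separately, then convolve coefficients.
[w^0] = 0;  [w^1] = -1;  [w^2] = -1;  [w^3] = 1/6;  [w^4] = -5/6;  [w^5] = 79/120.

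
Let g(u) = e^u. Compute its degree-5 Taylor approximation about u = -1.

(u + 1)^5*e^(-1)/120 + (u + 1)^4*e^(-1)/24 + (u + 1)^3*e^(-1)/6 + (u + 1)^2*e^(-1)/2 + (u + 1)*e^(-1) + e^(-1)

[(u + 1)^0] = e^(-1);  [(u + 1)^1] = e^(-1);  [(u + 1)^2] = e^(-1)/2;  [(u + 1)^3] = e^(-1)/6;  [(u + 1)^4] = e^(-1)/24;  [(u + 1)^5] = e^(-1)/120.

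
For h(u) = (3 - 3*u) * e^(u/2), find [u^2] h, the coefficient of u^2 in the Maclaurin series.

Multiply each power in the prefactor through the base expansion.
So c_2 = h′′(0)/2! = -9/8.

-9/8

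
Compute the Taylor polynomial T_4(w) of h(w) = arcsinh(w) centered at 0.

-w^3/6 + w

Use the known series and substitute for the argument.
h(0) = 0
h′(0) = 1
h′′(0) = 0
h′′′(0) = -1
h^(4)(0) = 0
Then c_k = h^(k)(0)/k! gives each Taylor coefficient.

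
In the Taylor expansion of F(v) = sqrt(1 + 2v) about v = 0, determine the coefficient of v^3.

1/2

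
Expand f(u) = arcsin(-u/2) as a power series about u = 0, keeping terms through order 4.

[u^0] = 0;  [u^1] = -1/2;  [u^2] = 0;  [u^3] = -1/48;  [u^4] = 0.

-u^3/48 - u/2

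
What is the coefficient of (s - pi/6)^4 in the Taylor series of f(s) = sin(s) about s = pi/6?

f(pi/6) = 1/2
f′(pi/6) = sqrt(3)/2
f′′(pi/6) = -1/2
f′′′(pi/6) = -sqrt(3)/2
f^(4)(pi/6) = 1/2

1/48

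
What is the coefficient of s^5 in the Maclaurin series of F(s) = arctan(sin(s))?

Compose series: expand the inner function first, then feed it into the outer expansion.
[s^0] = 0;  [s^1] = 1;  [s^2] = 0;  [s^3] = -1/2;  [s^4] = 0;  [s^5] = 3/8.

3/8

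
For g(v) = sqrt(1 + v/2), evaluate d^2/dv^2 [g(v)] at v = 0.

The coefficient of v^2 in the expansion is -1/32, so g′′(0) = 2! * (-1/32) = -1/16.

-1/16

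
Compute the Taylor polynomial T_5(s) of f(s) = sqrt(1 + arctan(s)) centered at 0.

83*s^5/1280 + 17*s^4/384 - 5*s^3/48 - s^2/8 + s/2 + 1

Let u equal the inner series; expand the outer function in u and truncate.
f(0) = 1
f′(0) = 1/2
f′′(0) = -1/4
f′′′(0) = -5/8
f^(4)(0) = 17/16
f^(5)(0) = 249/32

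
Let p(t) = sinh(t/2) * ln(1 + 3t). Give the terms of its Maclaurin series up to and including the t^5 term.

-327*t^5/32 + 73*t^4/16 - 9*t^3/4 + 3*t^2/2

Expand each factor separately, then convolve coefficients.
p(0) = 0
p′(0) = 0
p′′(0) = 3
p′′′(0) = -27/2
p^(4)(0) = 219/2
p^(5)(0) = -4905/4
Dividing each by k! gives the coefficients c_0, ..., c_5.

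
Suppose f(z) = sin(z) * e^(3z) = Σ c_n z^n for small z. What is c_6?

13/10

Multiply the two series term by term and collect like powers.
[z^0] = 0;  [z^1] = 1;  [z^2] = 3;  [z^3] = 13/3;  [z^4] = 4;  [z^5] = 79/30;  [z^6] = 13/10.
So c_6 = f^(6)(0)/6! = 13/10.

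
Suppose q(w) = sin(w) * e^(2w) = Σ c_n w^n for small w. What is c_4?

Take the Cauchy product of the two expansions.
q(0) = 0
q′(0) = 1
q′′(0) = 4
q′′′(0) = 11
q^(4)(0) = 24
Dividing each by k! gives the coefficients c_0, ..., c_4.

1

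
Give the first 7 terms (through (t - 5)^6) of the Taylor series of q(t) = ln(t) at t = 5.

Differentiate repeatedly and evaluate at the center.
q(5) = ln(5)
q′(5) = 1/5
q′′(5) = -1/25
q′′′(5) = 2/125
q^(4)(5) = -6/625
q^(5)(5) = 24/3125
q^(6)(5) = -24/3125

-(t - 5)^6/93750 + (t - 5)^5/15625 - (t - 5)^4/2500 + (t - 5)^3/375 - (t - 5)^2/50 + (t - 5)/5 + ln(5)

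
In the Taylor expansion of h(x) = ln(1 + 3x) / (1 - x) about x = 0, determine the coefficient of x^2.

Write out both Maclaurin series and multiply, keeping only the needed powers.
[x^0] = 0;  [x^1] = 3;  [x^2] = -3/2.
So c_2 = h′′(0)/2! = -3/2.

-3/2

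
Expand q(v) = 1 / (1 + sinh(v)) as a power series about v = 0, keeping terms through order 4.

Expand as Σ (-1)^k u^k with u equal to the inner function's series.
q(0) = 1
q′(0) = -1
q′′(0) = 2
q′′′(0) = -7
q^(4)(0) = 32
Dividing each by k! gives the coefficients c_0, ..., c_4.

4*v^4/3 - 7*v^3/6 + v^2 - v + 1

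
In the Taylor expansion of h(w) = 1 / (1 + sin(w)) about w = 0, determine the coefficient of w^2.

1

Write 1/(1+u) = 1 - u + u^2 - u^3 + ... and substitute the series for u.
h(0) = 1
h′(0) = -1
h′′(0) = 2
Dividing each by k! gives the coefficients c_0, ..., c_2.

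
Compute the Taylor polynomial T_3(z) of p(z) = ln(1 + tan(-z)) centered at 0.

Plug the Maclaurin series of the inner function into that of the outer and collect terms.
p(0) = 0
p′(0) = -1
p′′(0) = -1
p′′′(0) = -4
Then c_k = p^(k)(0)/k! gives each Taylor coefficient.

-2*z^3/3 - z^2/2 - z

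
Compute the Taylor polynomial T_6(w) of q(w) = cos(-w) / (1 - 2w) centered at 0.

40439*w^6/720 + 337*w^5/12 + 337*w^4/24 + 7*w^3 + 7*w^2/2 + 2*w + 1

Multiply the two series term by term and collect like powers.
q(0) = 1
q′(0) = 2
q′′(0) = 7
q′′′(0) = 42
q^(4)(0) = 337
q^(5)(0) = 3370
q^(6)(0) = 40439
Dividing each by k! gives the coefficients c_0, ..., c_6.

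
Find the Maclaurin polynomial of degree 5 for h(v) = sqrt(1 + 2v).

7*v^5/8 - 5*v^4/8 + v^3/2 - v^2/2 + v + 1

h(0) = 1
h′(0) = 1
h′′(0) = -1
h′′′(0) = 3
h^(4)(0) = -15
h^(5)(0) = 105
Then c_k = h^(k)(0)/k! gives each Taylor coefficient.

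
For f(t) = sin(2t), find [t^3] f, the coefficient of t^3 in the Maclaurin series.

-4/3

[t^0] = 0;  [t^1] = 2;  [t^2] = 0;  [t^3] = -4/3.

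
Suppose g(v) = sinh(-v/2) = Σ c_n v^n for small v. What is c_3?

g(0) = 0
g′(0) = -1/2
g′′(0) = 0
g′′′(0) = -1/8

-1/48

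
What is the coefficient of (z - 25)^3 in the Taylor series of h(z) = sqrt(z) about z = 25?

[(z - 25)^0] = 5;  [(z - 25)^1] = 1/10;  [(z - 25)^2] = -1/1000;  [(z - 25)^3] = 1/50000.
So c_3 = h′′′(25)/3! = 1/50000.

1/50000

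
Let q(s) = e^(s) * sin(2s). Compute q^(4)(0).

-24

Take the Cauchy product of the two expansions.
The coefficient of s^4 in the expansion is -1, so q^(4)(0) = 4! * (-1) = -24.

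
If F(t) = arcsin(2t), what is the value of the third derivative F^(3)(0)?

8

Apply the Taylor formula c_k = f^(k)(a)/k!.
From the series, [t^3] F = 4/3; multiply by 3! = 6 to get 8.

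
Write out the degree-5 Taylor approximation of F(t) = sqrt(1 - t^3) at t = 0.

F(0) = 1
F′(0) = 0
F′′(0) = 0
F′′′(0) = -3
F^(4)(0) = 0
F^(5)(0) = 0
The Taylor polynomial is Σ F^(k)(0)/k! · t^k.

1 - t^3/2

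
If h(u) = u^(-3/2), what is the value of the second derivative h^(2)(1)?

Differentiate repeatedly and evaluate at the center.
From the series, [(u - 1)^2] h = 15/8; multiply by 2! = 2 to get 15/4.

15/4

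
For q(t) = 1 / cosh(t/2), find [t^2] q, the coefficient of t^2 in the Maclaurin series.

-1/8

Write the quotient as an unknown series and match coefficients against numerator = denominator · series.
[t^0] = 1;  [t^1] = 0;  [t^2] = -1/8.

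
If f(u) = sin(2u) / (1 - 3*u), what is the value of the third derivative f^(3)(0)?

Expand 1/(denominator) as a geometric series and multiply by the numerator's series.
The coefficient of u^3 in the expansion is 50/3, so f′′′(0) = 3! * (50/3) = 100.

100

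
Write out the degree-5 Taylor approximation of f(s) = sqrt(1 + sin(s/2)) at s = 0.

s^5/122880 + s^4/6144 - s^3/384 - s^2/32 + s/4 + 1

Let u equal the inner series; expand the outer function in u and truncate.
f(0) = 1
f′(0) = 1/4
f′′(0) = -1/16
f′′′(0) = -1/64
f^(4)(0) = 1/256
f^(5)(0) = 1/1024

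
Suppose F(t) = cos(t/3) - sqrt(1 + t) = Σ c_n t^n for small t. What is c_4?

1231/31104

Add the two expansions coefficient-wise.
F(0) = 0
F′(0) = -1/2
F′′(0) = 5/36
F′′′(0) = -3/8
F^(4)(0) = 1231/1296
So c_4 = F^(4)(0)/4! = 1231/31104.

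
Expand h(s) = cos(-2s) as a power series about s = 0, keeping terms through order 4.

2*s^4/3 - 2*s^2 + 1

Use the known series and substitute for the argument.
h(0) = 1
h′(0) = 0
h′′(0) = -4
h′′′(0) = 0
h^(4)(0) = 16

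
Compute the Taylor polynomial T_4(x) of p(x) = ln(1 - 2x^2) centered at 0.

-2*x^4 - 2*x^2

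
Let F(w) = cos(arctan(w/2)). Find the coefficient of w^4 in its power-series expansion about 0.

Compose series: expand the inner function first, then feed it into the outer expansion.
F(0) = 1
F′(0) = 0
F′′(0) = -1/4
F′′′(0) = 0
F^(4)(0) = 9/16
So c_4 = F^(4)(0)/4! = 3/128.

3/128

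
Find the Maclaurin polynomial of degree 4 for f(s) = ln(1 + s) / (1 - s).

7*s^4/12 + 5*s^3/6 + s^2/2 + s

Multiply the two series term by term and collect like powers.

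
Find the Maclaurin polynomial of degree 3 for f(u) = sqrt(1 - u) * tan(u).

5*u^3/24 - u^2/2 + u

Write out both Maclaurin series and multiply, keeping only the needed powers.
f(0) = 0
f′(0) = 1
f′′(0) = -1
f′′′(0) = 5/4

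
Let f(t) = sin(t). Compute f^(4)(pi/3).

The coefficient of (t - pi/3)^4 in the expansion is sqrt(3)/48, so f^(4)(pi/3) = 4! * (sqrt(3)/48) = sqrt(3)/2.

sqrt(3)/2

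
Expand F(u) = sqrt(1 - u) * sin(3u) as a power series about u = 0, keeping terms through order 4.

33*u^4/16 - 39*u^3/8 - 3*u^2/2 + 3*u

Multiply the two series term by term and collect like powers.
F(0) = 0
F′(0) = 3
F′′(0) = -3
F′′′(0) = -117/4
F^(4)(0) = 99/2
Then c_k = F^(k)(0)/k! gives each Taylor coefficient.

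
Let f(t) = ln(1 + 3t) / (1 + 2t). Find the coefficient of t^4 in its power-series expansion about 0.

-321/4

Write out both Maclaurin series and multiply, keeping only the needed powers.
[t^0] = 0;  [t^1] = 3;  [t^2] = -21/2;  [t^3] = 30;  [t^4] = -321/4.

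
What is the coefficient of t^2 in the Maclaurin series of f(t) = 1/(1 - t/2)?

1/4

f(0) = 1
f′(0) = 1/2
f′′(0) = 1/2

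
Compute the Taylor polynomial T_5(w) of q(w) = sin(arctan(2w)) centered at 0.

Plug the Maclaurin series of the inner function into that of the outer and collect terms.
[w^0] = 0;  [w^1] = 2;  [w^2] = 0;  [w^3] = -4;  [w^4] = 0;  [w^5] = 12.

12*w^5 - 4*w^3 + 2*w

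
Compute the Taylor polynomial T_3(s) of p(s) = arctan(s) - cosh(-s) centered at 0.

Add the two expansions coefficient-wise.

-s^3/3 - s^2/2 + s - 1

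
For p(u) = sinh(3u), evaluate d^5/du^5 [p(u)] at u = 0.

The coefficient of u^5 in the expansion is 81/40, so p^(5)(0) = 5! * (81/40) = 243.

243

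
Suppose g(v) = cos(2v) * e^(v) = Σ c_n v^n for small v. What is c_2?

-3/2

Write out both Maclaurin series and multiply, keeping only the needed powers.
g(0) = 1
g′(0) = 1
g′′(0) = -3
Then c_k = g^(k)(0)/k! gives each Taylor coefficient.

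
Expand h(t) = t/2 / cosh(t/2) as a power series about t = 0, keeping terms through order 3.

Divide the numerator series by the denominator series (power-series long division).
h(0) = 0
h′(0) = 1/2
h′′(0) = 0
h′′′(0) = -3/8

-t^3/16 + t/2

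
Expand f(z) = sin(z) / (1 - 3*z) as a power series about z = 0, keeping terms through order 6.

Expand 1/(denominator) as a geometric series and multiply by the numerator's series.
[z^0] = 0;  [z^1] = 1;  [z^2] = 3;  [z^3] = 53/6;  [z^4] = 53/2;  [z^5] = 9541/120;  [z^6] = 9541/40.

9541*z^6/40 + 9541*z^5/120 + 53*z^4/2 + 53*z^3/6 + 3*z^2 + z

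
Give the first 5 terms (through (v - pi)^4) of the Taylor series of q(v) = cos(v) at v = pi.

[(v - pi)^0] = -1;  [(v - pi)^1] = 0;  [(v - pi)^2] = 1/2;  [(v - pi)^3] = 0;  [(v - pi)^4] = -1/24.

-(v - pi)^4/24 + (v - pi)^2/2 - 1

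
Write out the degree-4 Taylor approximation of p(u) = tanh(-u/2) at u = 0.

u^3/24 - u/2

p(0) = 0
p′(0) = -1/2
p′′(0) = 0
p′′′(0) = 1/4
p^(4)(0) = 0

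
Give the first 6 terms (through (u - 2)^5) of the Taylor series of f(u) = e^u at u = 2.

Use the known series and substitute for the argument.

(u - 2)^5*e^(2)/120 + (u - 2)^4*e^(2)/24 + (u - 2)^3*e^(2)/6 + (u - 2)^2*e^(2)/2 + (u - 2)*e^(2) + e^(2)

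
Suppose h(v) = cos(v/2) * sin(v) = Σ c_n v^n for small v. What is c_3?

Write out both Maclaurin series and multiply, keeping only the needed powers.

-7/24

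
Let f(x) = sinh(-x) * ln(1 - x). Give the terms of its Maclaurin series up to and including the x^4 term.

x^4/2 + x^3/2 + x^2

Take the Cauchy product of the two expansions.
[x^0] = 0;  [x^1] = 0;  [x^2] = 1;  [x^3] = 1/2;  [x^4] = 1/2.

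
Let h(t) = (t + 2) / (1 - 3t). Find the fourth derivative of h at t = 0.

Shift and add copies of the series according to the polynomial's terms.
The coefficient of t^4 in the expansion is 189, so h^(4)(0) = 4! * (189) = 4536.

4536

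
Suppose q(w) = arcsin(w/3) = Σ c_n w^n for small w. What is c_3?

q(0) = 0
q′(0) = 1/3
q′′(0) = 0
q′′′(0) = 1/27

1/162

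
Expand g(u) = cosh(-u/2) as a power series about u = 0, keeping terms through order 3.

g(0) = 1
g′(0) = 0
g′′(0) = 1/4
g′′′(0) = 0
The Taylor polynomial is Σ g^(k)(0)/k! · u^k.

u^2/8 + 1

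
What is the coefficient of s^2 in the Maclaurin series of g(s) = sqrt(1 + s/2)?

-1/32

[s^0] = 1;  [s^1] = 1/4;  [s^2] = -1/32.
So c_2 = g′′(0)/2! = -1/32.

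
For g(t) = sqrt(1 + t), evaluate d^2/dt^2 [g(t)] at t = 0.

The coefficient of t^2 in the expansion is -1/8, so g′′(0) = 2! * (-1/8) = -1/4.

-1/4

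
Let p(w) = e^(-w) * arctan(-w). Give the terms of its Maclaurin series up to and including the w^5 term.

Expand each factor separately, then convolve coefficients.
[w^0] = 0;  [w^1] = -1;  [w^2] = 1;  [w^3] = -1/6;  [w^4] = -1/6;  [w^5] = -3/40.

-3*w^5/40 - w^4/6 - w^3/6 + w^2 - w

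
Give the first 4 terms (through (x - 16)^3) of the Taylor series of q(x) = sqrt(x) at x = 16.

Apply the Taylor formula c_k = f^(k)(a)/k!.
q(16) = 4
q′(16) = 1/8
q′′(16) = -1/256
q′′′(16) = 3/8192

(x - 16)^3/16384 - (x - 16)^2/512 + (x - 16)/8 + 4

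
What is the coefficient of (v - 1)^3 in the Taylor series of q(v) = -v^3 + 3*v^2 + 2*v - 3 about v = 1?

-1

q(1) = 1
q′(1) = 5
q′′(1) = 0
q′′′(1) = -6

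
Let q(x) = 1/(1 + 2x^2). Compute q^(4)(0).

From the series, [x^4] q = 4; multiply by 4! = 24 to get 96.

96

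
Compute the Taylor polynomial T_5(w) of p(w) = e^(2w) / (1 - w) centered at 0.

Multiply the two series term by term and collect like powers.
p(0) = 1
p′(0) = 3
p′′(0) = 10
p′′′(0) = 38
p^(4)(0) = 168
p^(5)(0) = 872

109*w^5/15 + 7*w^4 + 19*w^3/3 + 5*w^2 + 3*w + 1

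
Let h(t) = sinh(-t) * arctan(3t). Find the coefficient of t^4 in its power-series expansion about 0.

Write out both Maclaurin series and multiply, keeping only the needed powers.
h(0) = 0
h′(0) = 0
h′′(0) = -6
h′′′(0) = 0
h^(4)(0) = 204
So c_4 = h^(4)(0)/4! = 17/2.

17/2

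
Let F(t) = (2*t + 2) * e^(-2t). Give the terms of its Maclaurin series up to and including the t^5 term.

4*t^5/5 - 4*t^4/3 + 4*t^3/3 - 2*t + 2

Shift and add copies of the series according to the polynomial's terms.
F(0) = 2
F′(0) = -2
F′′(0) = 0
F′′′(0) = 8
F^(4)(0) = -32
F^(5)(0) = 96
Then c_k = F^(k)(0)/k! gives each Taylor coefficient.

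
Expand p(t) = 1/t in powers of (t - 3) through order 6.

(t - 3)^6/2187 - (t - 3)^5/729 + (t - 3)^4/243 - (t - 3)^3/81 + (t - 3)^2/27 - (t - 3)/9 + 1/3

Apply the Taylor formula c_k = f^(k)(a)/k!.
[(t - 3)^0] = 1/3;  [(t - 3)^1] = -1/9;  [(t - 3)^2] = 1/27;  [(t - 3)^3] = -1/81;  [(t - 3)^4] = 1/243;  [(t - 3)^5] = -1/729;  [(t - 3)^6] = 1/2187.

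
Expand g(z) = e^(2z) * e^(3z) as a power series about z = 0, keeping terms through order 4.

625*z^4/24 + 125*z^3/6 + 25*z^2/2 + 5*z + 1

Write out both Maclaurin series and multiply, keeping only the needed powers.
[z^0] = 1;  [z^1] = 5;  [z^2] = 25/2;  [z^3] = 125/6;  [z^4] = 625/24.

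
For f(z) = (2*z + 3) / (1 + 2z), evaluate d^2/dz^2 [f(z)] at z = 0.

16

Distribute the polynomial across the series and collect like powers.
From the series, [z^2] f = 8; multiply by 2! = 2 to get 16.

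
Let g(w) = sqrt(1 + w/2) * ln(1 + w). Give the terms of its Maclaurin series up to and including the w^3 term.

17*w^3/96 - w^2/4 + w

Expand each factor separately, then convolve coefficients.
[w^0] = 0;  [w^1] = 1;  [w^2] = -1/4;  [w^3] = 17/96.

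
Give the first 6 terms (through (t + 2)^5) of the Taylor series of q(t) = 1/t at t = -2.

Apply the Taylor formula c_k = f^(k)(a)/k!.
q(-2) = -1/2
q′(-2) = -1/4
q′′(-2) = -1/4
q′′′(-2) = -3/8
q^(4)(-2) = -3/4
q^(5)(-2) = -15/8
Dividing each by k! gives the coefficients c_0, ..., c_5.

-(t + 2)^5/64 - (t + 2)^4/32 - (t + 2)^3/16 - (t + 2)^2/8 - (t + 2)/4 - 1/2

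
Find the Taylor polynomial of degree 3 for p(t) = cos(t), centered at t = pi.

p(pi) = -1
p′(pi) = 0
p′′(pi) = 1
p′′′(pi) = 0
The Taylor polynomial is Σ p^(k)(pi)/k! · (t - pi)^k.

(t - pi)^2/2 - 1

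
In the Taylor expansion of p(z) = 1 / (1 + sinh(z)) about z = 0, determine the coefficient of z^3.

-7/6

Write 1/(1+u) = 1 - u + u^2 - u^3 + ... and substitute the series for u.
[z^0] = 1;  [z^1] = -1;  [z^2] = 1;  [z^3] = -7/6.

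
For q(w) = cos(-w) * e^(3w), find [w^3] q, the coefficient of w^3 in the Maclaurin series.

Expand each factor separately, then convolve coefficients.
[w^0] = 1;  [w^1] = 3;  [w^2] = 4;  [w^3] = 3.

3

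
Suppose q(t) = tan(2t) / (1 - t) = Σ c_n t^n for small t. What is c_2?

2

Expand each factor separately, then convolve coefficients.
q(0) = 0
q′(0) = 2
q′′(0) = 4
So c_2 = q′′(0)/2! = 2.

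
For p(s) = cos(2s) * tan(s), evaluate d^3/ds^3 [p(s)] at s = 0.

-10

Write out both Maclaurin series and multiply, keeping only the needed powers.
From the series, [s^3] p = -5/3; multiply by 3! = 6 to get -10.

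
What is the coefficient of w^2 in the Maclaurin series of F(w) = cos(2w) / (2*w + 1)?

Use 1/(1 - r) = Σ r^k on the denominator, then take the Cauchy product.
F(0) = 1
F′(0) = -2
F′′(0) = 4
So c_2 = F′′(0)/2! = 2.

2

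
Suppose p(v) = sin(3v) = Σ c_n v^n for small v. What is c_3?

c_3 = p′′′(0)/3! = -9/2.

-9/2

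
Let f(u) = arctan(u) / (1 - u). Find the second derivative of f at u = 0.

2

Use 1/(1 - r) = Σ r^k on the denominator, then take the Cauchy product.
The coefficient of u^2 in the expansion is 1, so f′′(0) = 2! * (1) = 2.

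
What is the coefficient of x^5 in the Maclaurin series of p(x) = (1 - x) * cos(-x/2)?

Shift and add copies of the series according to the polynomial's terms.
So c_5 = p^(5)(0)/5! = -1/384.

-1/384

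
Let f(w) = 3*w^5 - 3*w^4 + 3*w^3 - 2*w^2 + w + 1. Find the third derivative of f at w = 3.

1422

Apply the Taylor formula c_k = f^(k)(a)/k!.
The coefficient of (w - 3)^3 in the expansion is 237, so f′′′(3) = 3! * (237) = 1422.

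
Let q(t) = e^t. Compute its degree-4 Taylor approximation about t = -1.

q(-1) = e^(-1)
q′(-1) = e^(-1)
q′′(-1) = e^(-1)
q′′′(-1) = e^(-1)
q^(4)(-1) = e^(-1)
Then c_k = q^(k)(-1)/k! gives each Taylor coefficient.

(t + 1)^4*e^(-1)/24 + (t + 1)^3*e^(-1)/6 + (t + 1)^2*e^(-1)/2 + (t + 1)*e^(-1) + e^(-1)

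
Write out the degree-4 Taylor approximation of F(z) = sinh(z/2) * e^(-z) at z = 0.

Expand each factor separately, then convolve coefficients.
F(0) = 0
F′(0) = 1/2
F′′(0) = -1
F′′′(0) = 13/8
F^(4)(0) = -5/2

-5*z^4/48 + 13*z^3/48 - z^2/2 + z/2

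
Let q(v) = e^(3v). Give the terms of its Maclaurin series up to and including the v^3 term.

[v^0] = 1;  [v^1] = 3;  [v^2] = 9/2;  [v^3] = 9/2.

9*v^3/2 + 9*v^2/2 + 3*v + 1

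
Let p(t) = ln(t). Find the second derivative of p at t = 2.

The coefficient of (t - 2)^2 in the expansion is -1/8, so p′′(2) = 2! * (-1/8) = -1/4.

-1/4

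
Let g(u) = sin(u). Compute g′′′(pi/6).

-sqrt(3)/2

The coefficient of (u - pi/6)^3 in the expansion is -sqrt(3)/12, so g′′′(pi/6) = 3! * (-sqrt(3)/12) = -sqrt(3)/2.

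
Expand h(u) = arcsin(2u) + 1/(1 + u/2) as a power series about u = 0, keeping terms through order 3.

Combine the two series term by term.
h(0) = 1
h′(0) = 3/2
h′′(0) = 1/2
h′′′(0) = 29/4
Dividing each by k! gives the coefficients c_0, ..., c_3.

29*u^3/24 + u^2/4 + 3*u/2 + 1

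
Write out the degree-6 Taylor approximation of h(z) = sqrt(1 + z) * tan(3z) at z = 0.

21561*z^6/1280 + 19941*z^5/640 + 75*z^4/16 + 69*z^3/8 + 3*z^2/2 + 3*z

Expand each factor separately, then convolve coefficients.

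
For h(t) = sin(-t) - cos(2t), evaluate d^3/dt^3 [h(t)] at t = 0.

1

Expand each term separately and add.
The coefficient of t^3 in the expansion is 1/6, so h′′′(0) = 3! * (1/6) = 1.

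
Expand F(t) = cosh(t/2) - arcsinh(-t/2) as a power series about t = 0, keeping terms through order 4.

Expand each term separately and add.
F(0) = 1
F′(0) = 1/2
F′′(0) = 1/4
F′′′(0) = -1/8
F^(4)(0) = 1/16
Then c_k = F^(k)(0)/k! gives each Taylor coefficient.

t^4/384 - t^3/48 + t^2/8 + t/2 + 1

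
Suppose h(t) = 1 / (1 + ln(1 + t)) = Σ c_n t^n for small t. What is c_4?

11/3

Write 1/(1+u) = 1 - u + u^2 - u^3 + ... and substitute the series for u.
h(0) = 1
h′(0) = -1
h′′(0) = 3
h′′′(0) = -14
h^(4)(0) = 88
The Taylor polynomial is Σ h^(k)(0)/k! · t^k.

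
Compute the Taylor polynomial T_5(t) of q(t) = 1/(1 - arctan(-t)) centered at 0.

Plug the Maclaurin series of the inner function into that of the outer and collect terms.
q(0) = 1
q′(0) = -1
q′′(0) = 2
q′′′(0) = -4
q^(4)(0) = 8
q^(5)(0) = -24

-t^5/5 + t^4/3 - 2*t^3/3 + t^2 - t + 1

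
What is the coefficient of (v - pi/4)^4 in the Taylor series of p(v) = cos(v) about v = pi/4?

sqrt(2)/48

[(v - pi/4)^0] = sqrt(2)/2;  [(v - pi/4)^1] = -sqrt(2)/2;  [(v - pi/4)^2] = -sqrt(2)/4;  [(v - pi/4)^3] = sqrt(2)/12;  [(v - pi/4)^4] = sqrt(2)/48.
So c_4 = p^(4)(pi/4)/4! = sqrt(2)/48.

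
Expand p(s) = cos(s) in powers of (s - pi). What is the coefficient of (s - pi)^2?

[(s - pi)^0] = -1;  [(s - pi)^1] = 0;  [(s - pi)^2] = 1/2.

1/2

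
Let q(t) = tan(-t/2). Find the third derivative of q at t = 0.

-1/4

Use the known series and substitute for the argument.
From the series, [t^3] q = -1/24; multiply by 3! = 6 to get -1/4.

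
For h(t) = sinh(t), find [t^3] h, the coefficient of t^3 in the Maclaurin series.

c_3 = h′′′(0)/3! = 1/6.

1/6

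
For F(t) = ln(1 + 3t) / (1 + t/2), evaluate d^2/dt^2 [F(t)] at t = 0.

-12

Take the Cauchy product of the two expansions.
The coefficient of t^2 in the expansion is -6, so F′′(0) = 2! * (-6) = -12.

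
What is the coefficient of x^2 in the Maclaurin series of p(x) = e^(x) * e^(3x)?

Expand each factor separately, then convolve coefficients.
p(0) = 1
p′(0) = 4
p′′(0) = 16
So c_2 = p′′(0)/2! = 8.

8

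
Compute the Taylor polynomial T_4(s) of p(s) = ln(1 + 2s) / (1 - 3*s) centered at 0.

Multiply the numerator's expansion by the denominator's geometric series.
[s^0] = 0;  [s^1] = 2;  [s^2] = 4;  [s^3] = 44/3;  [s^4] = 40.

40*s^4 + 44*s^3/3 + 4*s^2 + 2*s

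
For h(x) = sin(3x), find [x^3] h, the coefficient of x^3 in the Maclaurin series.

-9/2

h(0) = 0
h′(0) = 3
h′′(0) = 0
h′′′(0) = -27
Dividing each by k! gives the coefficients c_0, ..., c_3.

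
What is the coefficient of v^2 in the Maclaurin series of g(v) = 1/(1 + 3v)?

9

[v^0] = 1;  [v^1] = -3;  [v^2] = 9.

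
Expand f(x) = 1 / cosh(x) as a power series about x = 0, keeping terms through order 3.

Divide the numerator series by the denominator series (power-series long division).
[x^0] = 1;  [x^1] = 0;  [x^2] = -1/2;  [x^3] = 0.

1 - x^2/2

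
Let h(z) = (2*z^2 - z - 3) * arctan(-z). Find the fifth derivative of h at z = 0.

152

Multiply each power in the prefactor through the base expansion.
From the series, [z^5] h = 19/15; multiply by 5! = 120 to get 152.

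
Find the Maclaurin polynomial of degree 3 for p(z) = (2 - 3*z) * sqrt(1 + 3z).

27*z^3/4 - 27*z^2/4 + 2

Distribute the polynomial across the series and collect like powers.
p(0) = 2
p′(0) = 0
p′′(0) = -27/2
p′′′(0) = 81/2
Dividing each by k! gives the coefficients c_0, ..., c_3.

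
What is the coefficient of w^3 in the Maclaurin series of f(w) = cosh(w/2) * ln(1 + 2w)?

35/12

Multiply the two series term by term and collect like powers.
f(0) = 0
f′(0) = 2
f′′(0) = -4
f′′′(0) = 35/2
So c_3 = f′′′(0)/3! = 35/12.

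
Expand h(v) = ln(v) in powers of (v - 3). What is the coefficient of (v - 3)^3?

Use the known series and substitute for the argument.
h(3) = ln(3)
h′(3) = 1/3
h′′(3) = -1/9
h′′′(3) = 2/27
So c_3 = h′′′(3)/3! = 1/81.

1/81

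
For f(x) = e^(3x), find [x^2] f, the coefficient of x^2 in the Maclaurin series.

[x^0] = 1;  [x^1] = 3;  [x^2] = 9/2.
So c_2 = f′′(0)/2! = 9/2.

9/2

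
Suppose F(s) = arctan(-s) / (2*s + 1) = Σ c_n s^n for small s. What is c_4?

22/3

Expand 1/(denominator) as a geometric series and multiply by the numerator's series.
[s^0] = 0;  [s^1] = -1;  [s^2] = 2;  [s^3] = -11/3;  [s^4] = 22/3.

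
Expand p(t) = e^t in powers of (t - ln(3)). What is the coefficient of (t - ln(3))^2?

Use the known series and substitute for the argument.
So c_2 = p′′(ln(3))/2! = 3/2.

3/2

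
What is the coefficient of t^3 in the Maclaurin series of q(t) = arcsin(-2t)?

-4/3

Differentiate repeatedly and evaluate at the center.
q(0) = 0
q′(0) = -2
q′′(0) = 0
q′′′(0) = -8
So c_3 = q′′′(0)/3! = -4/3.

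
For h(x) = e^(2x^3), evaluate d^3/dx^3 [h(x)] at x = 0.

Apply the Taylor formula c_k = f^(k)(a)/k!.
From the series, [x^3] h = 2; multiply by 3! = 6 to get 12.

12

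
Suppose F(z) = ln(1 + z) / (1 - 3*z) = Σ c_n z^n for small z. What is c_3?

Multiply the numerator's expansion by the denominator's geometric series.
F(0) = 0
F′(0) = 1
F′′(0) = 5
F′′′(0) = 47
Dividing each by k! gives the coefficients c_0, ..., c_3.

47/6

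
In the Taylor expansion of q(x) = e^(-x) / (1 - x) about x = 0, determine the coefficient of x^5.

11/30

Write out both Maclaurin series and multiply, keeping only the needed powers.
q(0) = 1
q′(0) = 0
q′′(0) = 1
q′′′(0) = 2
q^(4)(0) = 9
q^(5)(0) = 44
Dividing each by k! gives the coefficients c_0, ..., c_5.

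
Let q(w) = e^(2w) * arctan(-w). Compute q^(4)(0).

Multiply the two series term by term and collect like powers.
The coefficient of w^4 in the expansion is -2/3, so q^(4)(0) = 4! * (-2/3) = -16.

-16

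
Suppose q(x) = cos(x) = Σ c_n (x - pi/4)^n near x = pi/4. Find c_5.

[(x - pi/4)^0] = sqrt(2)/2;  [(x - pi/4)^1] = -sqrt(2)/2;  [(x - pi/4)^2] = -sqrt(2)/4;  [(x - pi/4)^3] = sqrt(2)/12;  [(x - pi/4)^4] = sqrt(2)/48;  [(x - pi/4)^5] = -sqrt(2)/240.

-sqrt(2)/240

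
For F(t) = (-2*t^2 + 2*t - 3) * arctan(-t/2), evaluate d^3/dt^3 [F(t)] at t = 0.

21/4

Shift and add copies of the series according to the polynomial's terms.
The coefficient of t^3 in the expansion is 7/8, so F′′′(0) = 3! * (7/8) = 21/4.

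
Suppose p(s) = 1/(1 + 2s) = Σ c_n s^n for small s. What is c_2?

p(0) = 1
p′(0) = -2
p′′(0) = 8

4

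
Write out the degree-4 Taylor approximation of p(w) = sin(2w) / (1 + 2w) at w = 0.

-40*w^4/3 + 20*w^3/3 - 4*w^2 + 2*w

Expand each factor separately, then convolve coefficients.
p(0) = 0
p′(0) = 2
p′′(0) = -8
p′′′(0) = 40
p^(4)(0) = -320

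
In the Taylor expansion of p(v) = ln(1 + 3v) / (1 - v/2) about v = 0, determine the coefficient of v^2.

Write out both Maclaurin series and multiply, keeping only the needed powers.
[v^0] = 0;  [v^1] = 3;  [v^2] = -3.
So c_2 = p′′(0)/2! = -3.

-3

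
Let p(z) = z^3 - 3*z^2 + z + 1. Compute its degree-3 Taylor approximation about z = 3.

p(3) = 4
p′(3) = 10
p′′(3) = 12
p′′′(3) = 6
The Taylor polynomial is Σ p^(k)(3)/k! · (z - 3)^k.

(z - 3)^3 + 6*(z - 3)^2 + 10*(z - 3) + 4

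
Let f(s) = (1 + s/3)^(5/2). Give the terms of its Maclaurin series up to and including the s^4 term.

f(0) = 1
f′(0) = 5/6
f′′(0) = 5/12
f′′′(0) = 5/72
f^(4)(0) = -5/432
Dividing each by k! gives the coefficients c_0, ..., c_4.

-5*s^4/10368 + 5*s^3/432 + 5*s^2/24 + 5*s/6 + 1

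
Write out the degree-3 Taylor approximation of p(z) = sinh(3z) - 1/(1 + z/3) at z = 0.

Combine the two series term by term.
p(0) = -1
p′(0) = 10/3
p′′(0) = -2/9
p′′′(0) = 245/9
The Taylor polynomial is Σ p^(k)(0)/k! · z^k.

245*z^3/54 - z^2/9 + 10*z/3 - 1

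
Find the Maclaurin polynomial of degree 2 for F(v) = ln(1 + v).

-v^2/2 + v

F(0) = 0
F′(0) = 1
F′′(0) = -1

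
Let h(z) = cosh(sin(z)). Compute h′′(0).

1

Plug the Maclaurin series of the inner function into that of the outer and collect terms.
From the series, [z^2] h = 1/2; multiply by 2! = 2 to get 1.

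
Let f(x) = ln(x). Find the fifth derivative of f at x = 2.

The coefficient of (x - 2)^5 in the expansion is 1/160, so f^(5)(2) = 5! * (1/160) = 3/4.

3/4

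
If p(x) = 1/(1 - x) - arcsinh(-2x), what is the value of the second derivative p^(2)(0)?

2

Add the two expansions coefficient-wise.
The coefficient of x^2 in the expansion is 1, so p′′(0) = 2! * (1) = 2.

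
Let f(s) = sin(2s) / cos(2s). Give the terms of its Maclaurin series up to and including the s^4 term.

8*s^3/3 + 2*s

Invert the denominator's series and multiply.
f(0) = 0
f′(0) = 2
f′′(0) = 0
f′′′(0) = 16
f^(4)(0) = 0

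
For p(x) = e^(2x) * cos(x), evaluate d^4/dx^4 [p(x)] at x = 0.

-7

Write out both Maclaurin series and multiply, keeping only the needed powers.
The coefficient of x^4 in the expansion is -7/24, so p^(4)(0) = 4! * (-7/24) = -7.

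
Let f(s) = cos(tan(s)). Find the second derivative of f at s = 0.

-1

Compose series: expand the inner function first, then feed it into the outer expansion.
From the series, [s^2] f = -1/2; multiply by 2! = 2 to get -1.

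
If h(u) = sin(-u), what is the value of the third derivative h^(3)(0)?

1

Apply the Taylor formula c_k = f^(k)(a)/k!.
The coefficient of u^3 in the expansion is 1/6, so h′′′(0) = 3! * (1/6) = 1.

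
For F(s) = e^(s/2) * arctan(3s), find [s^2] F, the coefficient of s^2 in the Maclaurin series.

3/2

Multiply the two series term by term and collect like powers.
F(0) = 0
F′(0) = 3
F′′(0) = 3
So c_2 = F′′(0)/2! = 3/2.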